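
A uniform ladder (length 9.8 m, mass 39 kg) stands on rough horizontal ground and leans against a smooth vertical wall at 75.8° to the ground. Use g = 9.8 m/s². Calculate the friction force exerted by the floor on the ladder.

Torques about the foot: N_wall · 9.8 sin 75.8° = 39×9.8×4.9 cos 75.8° → N_wall = 48.356 N.
ΣF_x = 0: f_floor = N_wall = 48.356 N.

f ≈ 48.4 N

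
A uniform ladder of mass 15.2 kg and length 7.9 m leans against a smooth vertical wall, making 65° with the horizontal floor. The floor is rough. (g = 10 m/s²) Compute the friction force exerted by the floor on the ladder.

Torques about the foot: N_wall · 7.9 sin 65° = 15.2×10×3.95 cos 65° → N_wall = 35.439 N.
ΣF_x = 0: f_floor = N_wall = 35.439 N.

f ≈ 35.4 N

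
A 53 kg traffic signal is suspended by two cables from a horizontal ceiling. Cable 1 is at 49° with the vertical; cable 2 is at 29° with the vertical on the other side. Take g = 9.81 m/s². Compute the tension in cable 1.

Angles from the horizontal: cable 1 is 90° − 49° = 41°, cable 2 is 90° − 29° = 61°.
Weight W = 53 × 9.81 = 519.9 N acts straight down.
Horizontal: T_1 cos 41° = T_2 cos 61°  →  T_2 = 1.557 T_1.
Vertical: T_1 sin 41° + T_2 sin 61° = 519.9.
Substituting the horizontal relation into the vertical equation gives 2.018 T_1 = 519.9, so T_1 = 257.7 N.

T_1 ≈ 258 N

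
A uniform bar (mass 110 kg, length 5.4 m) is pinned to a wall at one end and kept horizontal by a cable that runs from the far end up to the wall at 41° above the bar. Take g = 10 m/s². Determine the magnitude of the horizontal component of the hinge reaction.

Take torques about the hinge: T sin 41° · 5.4 = 110×10×2.7 = 2970 N·m.
So T = 2970 / (0.6561 × 5.4) = 838.34 N.
ΣF_x = 0: H_x = T cos 41° = 632.7 N.

H_x ≈ 633 N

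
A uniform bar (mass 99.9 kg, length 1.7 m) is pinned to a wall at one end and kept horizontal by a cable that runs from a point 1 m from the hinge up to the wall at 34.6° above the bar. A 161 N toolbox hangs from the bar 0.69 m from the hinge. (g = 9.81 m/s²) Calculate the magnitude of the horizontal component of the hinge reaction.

H_x ≈ 1370 N

Take torques about the hinge: T sin 34.6° · 1 = 99.9×9.81×0.85 + 161×0.69 = 944.11 N·m.
So T = 944.11 / (0.5678 × 1) = 1662.6 N.
ΣF_x = 0: H_x = T cos 34.6° = 1368.6 N.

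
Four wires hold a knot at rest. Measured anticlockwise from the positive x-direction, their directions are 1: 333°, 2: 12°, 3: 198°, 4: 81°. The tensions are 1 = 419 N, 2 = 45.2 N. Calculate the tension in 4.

T_4 ≈ 338 N

Resolve: ΣF_x = 419 cos 333° + 45.2 cos 12° + T_3 cos 198° + T_4 cos 81° = 0.
        ΣF_y = 419 sin 333° + 45.2 sin 12° + T_3 sin 198° + T_4 sin 81° = 0.
The known terms sum to (417.5, -180.8) N, so -0.9511 T_3 + 0.1564 T_4 = -417.5 and -0.3090 T_3 + 0.9877 T_4 = 180.8.
Solving simultaneously: T_3 = 494.6 N, T_4 = 337.8 N.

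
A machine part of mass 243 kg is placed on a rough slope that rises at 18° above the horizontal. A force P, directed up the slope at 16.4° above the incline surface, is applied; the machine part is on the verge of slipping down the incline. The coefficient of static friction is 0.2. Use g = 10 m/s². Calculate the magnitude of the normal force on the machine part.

On the verge of sliding down the incline, friction equals μN and acts up the slope.
Perpendicular: N + P sin 16.4° = W cos 18° = 2311 N.
Along incline: P cos 16.4° + μN = W sin 18° with W sin 18° = 750.9 N.
Solving the pair for P and N: P = 319.8 N, N = 2221 N (and f = μN = 444.2 N).

N ≈ 2220 N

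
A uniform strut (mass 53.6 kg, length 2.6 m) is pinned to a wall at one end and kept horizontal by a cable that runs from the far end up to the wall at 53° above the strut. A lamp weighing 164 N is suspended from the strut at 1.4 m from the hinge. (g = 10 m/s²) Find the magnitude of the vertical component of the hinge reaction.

|H_y| ≈ 344 N

Take torques about the hinge: T sin 53° · 2.6 = 53.6×10×1.3 + 164×1.4 = 926.4 N·m.
So T = 926.4 / (0.7986 × 2.6) = 446.15 N.
ΣF_y = 0: H_y = (53.6×10 + 164) − T sin 53° = 700 − 356.31 = 343.69 N.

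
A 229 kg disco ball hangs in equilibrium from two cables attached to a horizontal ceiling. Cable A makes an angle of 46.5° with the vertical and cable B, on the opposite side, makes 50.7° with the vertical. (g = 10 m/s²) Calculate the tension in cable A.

Angles from the horizontal: cable A is 90° − 46.5° = 43.5°, cable B is 90° − 50.7° = 39.3°.
Weight W = 229 × 10 = 2290 N acts straight down.
Horizontal: T_A cos 43.5° = T_B cos 39.3°  →  T_B = 0.9374 T_A.
Vertical: T_A sin 43.5° + T_B sin 39.3° = 2290.
Substituting the horizontal relation into the vertical equation gives 1.282 T_A = 2290, so T_A = 1786 N.

T_A ≈ 1790 N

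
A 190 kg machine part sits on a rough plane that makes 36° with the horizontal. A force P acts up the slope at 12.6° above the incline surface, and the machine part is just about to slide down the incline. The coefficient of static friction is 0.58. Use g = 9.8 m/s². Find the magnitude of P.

P ≈ 260 N

On the verge of sliding down the incline, friction equals μN and acts up the slope.
Perpendicular: N + P sin 12.6° = W cos 36° = 1506 N.
Along incline: P cos 12.6° + μN = W sin 36° with W sin 36° = 1094 N.
Solving the pair for P and N: P = 259.9 N, N = 1450 N (and f = μN = 840.8 N).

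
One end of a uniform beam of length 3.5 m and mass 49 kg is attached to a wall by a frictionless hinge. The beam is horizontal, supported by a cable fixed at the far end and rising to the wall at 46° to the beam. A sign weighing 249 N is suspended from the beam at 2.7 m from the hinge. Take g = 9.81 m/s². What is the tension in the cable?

T ≈ 601 N

Take torques about the hinge: T sin 46° · 3.5 = 49×9.81×1.75 + 249×2.7 = 1513.5 N·m.
So T = 1513.5 / (0.7193 × 3.5) = 601.15 N.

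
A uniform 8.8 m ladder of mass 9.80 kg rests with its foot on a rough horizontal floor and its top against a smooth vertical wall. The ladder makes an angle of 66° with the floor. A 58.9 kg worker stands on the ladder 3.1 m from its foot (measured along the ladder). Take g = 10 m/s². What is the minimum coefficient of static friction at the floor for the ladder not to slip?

ΣF_y = 0: N_floor = 9.80×10 + 58.9×10 = 687 N.
Torques about the foot: N_wall · 8.8 sin 66° = 9.80×10×4.4 cos 66° + 58.9×10×3.1 cos 66° → N_wall = 114.2 N.
ΣF_x = 0: f_floor = N_wall = 114.2 N.
μ_min = f_floor / N_floor = 114.2 / 687 = 0.1662.

μ_min ≈ 0.166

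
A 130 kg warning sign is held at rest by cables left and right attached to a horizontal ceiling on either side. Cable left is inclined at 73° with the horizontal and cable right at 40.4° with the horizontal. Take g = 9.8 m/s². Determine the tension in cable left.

T_left ≈ 1060 N

Weight W = 130 × 9.8 = 1274 N acts straight down.
Horizontal: T_left cos 73° = T_right cos 40.4°  →  T_right = 0.3839 T_left.
Vertical: T_left sin 73° + T_right sin 40.4° = 1274.
Substituting the horizontal relation into the vertical equation gives 1.205 T_left = 1274, so T_left = 1057 N.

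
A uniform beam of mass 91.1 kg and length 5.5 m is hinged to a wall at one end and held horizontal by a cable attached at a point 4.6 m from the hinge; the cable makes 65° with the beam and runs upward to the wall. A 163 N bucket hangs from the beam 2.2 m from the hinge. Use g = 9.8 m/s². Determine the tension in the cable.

Take torques about the hinge: T sin 65° · 4.6 = 91.1×9.8×2.75 + 163×2.2 = 2813.7 N·m.
So T = 2813.7 / (0.9063 × 4.6) = 674.92 N.

T ≈ 675 N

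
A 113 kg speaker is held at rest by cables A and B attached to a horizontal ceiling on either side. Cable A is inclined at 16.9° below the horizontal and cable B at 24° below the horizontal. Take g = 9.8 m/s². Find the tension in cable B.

Weight W = 113 × 9.8 = 1107 N acts straight down.
Horizontal: T_A cos 16.9° = T_B cos 24°  →  T_A = 0.9548 T_B.
Vertical: T_A sin 16.9° + T_B sin 24° = 1107.
Substituting the horizontal relation into the vertical equation gives 0.6843 T_B = 1107, so T_B = 1618 N.

T_B ≈ 1620 N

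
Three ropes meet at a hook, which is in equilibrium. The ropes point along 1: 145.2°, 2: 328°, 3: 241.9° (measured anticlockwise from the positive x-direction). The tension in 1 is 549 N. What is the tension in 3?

T_3 ≈ 26.9 N

Resolve: ΣF_x = 549 cos 145.2° + T_2 cos 328° + T_3 cos 241.9° = 0.
        ΣF_y = 549 sin 145.2° + T_2 sin 328° + T_3 sin 241.9° = 0.
The known terms sum to (-450.8, 313.3) N, so 0.8480 T_2 − 0.4710 T_3 = 450.8 and -0.5299 T_2 − 0.8821 T_3 = -313.3.
Solving simultaneously: T_2 = 546.5 N, T_3 = 26.88 N.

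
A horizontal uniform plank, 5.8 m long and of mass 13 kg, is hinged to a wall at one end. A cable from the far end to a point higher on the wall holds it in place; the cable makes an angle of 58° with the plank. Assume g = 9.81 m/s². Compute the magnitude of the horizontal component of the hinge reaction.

H_x ≈ 39.8 N

Take torques about the hinge: T sin 58° · 5.8 = 13×9.81×2.9 = 369.84 N·m.
So T = 369.84 / (0.8480 × 5.8) = 75.19 N.
ΣF_x = 0: H_x = T cos 58° = 39.845 N.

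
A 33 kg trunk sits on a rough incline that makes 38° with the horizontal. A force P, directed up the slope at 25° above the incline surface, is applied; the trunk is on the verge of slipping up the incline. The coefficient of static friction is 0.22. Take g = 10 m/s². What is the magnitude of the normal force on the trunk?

On the verge of sliding up the incline, friction equals μN and acts down the slope.
Perpendicular: N + P sin 25° = W cos 38° = 260 N.
Along incline: P cos 25° = W sin 38° + μN  with W sin 38° = 203.2 N.
Solving the pair for P and N: P = 260.6 N, N = 149.9 N (and f = μN = 32.98 N).

N ≈ 150 N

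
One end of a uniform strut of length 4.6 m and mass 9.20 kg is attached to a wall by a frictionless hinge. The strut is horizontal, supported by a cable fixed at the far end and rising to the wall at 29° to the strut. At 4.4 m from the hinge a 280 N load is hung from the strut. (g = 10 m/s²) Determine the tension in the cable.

T ≈ 647 N

Take torques about the hinge: T sin 29° · 4.6 = 9.20×10×2.3 + 280×4.4 = 1443.6 N·m.
So T = 1443.6 / (0.4848 × 4.6) = 647.32 N.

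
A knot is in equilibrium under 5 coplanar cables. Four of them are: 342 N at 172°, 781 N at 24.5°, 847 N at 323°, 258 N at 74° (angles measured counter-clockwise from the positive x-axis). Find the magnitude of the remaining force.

Sum the known components: ΣF_x = 1120 N, ΣF_y = 109.7 N.
For equilibrium the remaining force must supply (−ΣF_x, −ΣF_y) = (-1120, -109.7) N.
Magnitude = √((-1120)² + (-109.7)²) = 1125 N; direction = atan2(-109.7, -1120) = 185.6°.

F ≈ 1120 N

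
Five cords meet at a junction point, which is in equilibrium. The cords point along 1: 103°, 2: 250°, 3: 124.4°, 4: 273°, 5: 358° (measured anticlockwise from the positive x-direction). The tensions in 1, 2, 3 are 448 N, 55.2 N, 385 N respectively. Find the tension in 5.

Resolve: ΣF_x = 448 cos 103° + 55.2 cos 250° + 385 cos 124.4° + T_4 cos 273° + T_5 cos 358° = 0.
        ΣF_y = 448 sin 103° + 55.2 sin 250° + 385 sin 124.4° + T_4 sin 273° + T_5 sin 358° = 0.
The known terms sum to (-337.2, 702.3) N, so 0.0523 T_4 + 0.9994 T_5 = 337.2 and -0.9986 T_4 − 0.0349 T_5 = -702.3.
Solving simultaneously: T_4 = 692.8 N, T_5 = 301.1 N.

T_5 ≈ 301 N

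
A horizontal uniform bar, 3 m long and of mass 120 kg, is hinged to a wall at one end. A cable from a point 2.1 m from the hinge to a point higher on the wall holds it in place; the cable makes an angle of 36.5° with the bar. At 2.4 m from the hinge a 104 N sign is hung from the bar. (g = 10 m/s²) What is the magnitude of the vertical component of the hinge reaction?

Take torques about the hinge: T sin 36.5° · 2.1 = 120×10×1.5 + 104×2.4 = 2049.6 N·m.
So T = 2049.6 / (0.5948 × 2.1) = 1640.8 N.
ΣF_y = 0: H_y = (120×10 + 104) − T sin 36.5° = 1304 − 976 = 328 N.

|H_y| ≈ 328 N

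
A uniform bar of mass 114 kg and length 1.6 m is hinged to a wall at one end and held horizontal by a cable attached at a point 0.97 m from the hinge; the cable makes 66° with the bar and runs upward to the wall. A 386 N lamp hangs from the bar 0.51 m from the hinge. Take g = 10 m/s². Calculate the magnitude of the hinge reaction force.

Take torques about the hinge: T sin 66° · 0.97 = 114×10×0.8 + 386×0.51 = 1108.9 N·m.
So T = 1108.9 / (0.9135 × 0.97) = 1251.3 N.
ΣF_x = 0: H_x = T cos 66° = 508.97 N.
ΣF_y = 0: H_y = (114×10 + 386) − T sin 66° = 1526 − 1143.2 = 382.85 N.
|H| = √(H_x² + H_y²) = √((508.97)² + (382.85)²) = 636.88 N.

|H| ≈ 637 N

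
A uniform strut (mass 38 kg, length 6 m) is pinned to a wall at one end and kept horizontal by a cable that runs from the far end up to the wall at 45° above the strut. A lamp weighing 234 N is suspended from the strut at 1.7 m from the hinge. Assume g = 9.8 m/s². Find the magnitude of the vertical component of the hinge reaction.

|H_y| ≈ 354 N

Take torques about the hinge: T sin 45° · 6 = 38×9.8×3 + 234×1.7 = 1515 N·m.
So T = 1515 / (0.7071 × 6) = 357.09 N.
ΣF_y = 0: H_y = (38×9.8 + 234) − T sin 45° = 606.4 − 252.5 = 353.9 N.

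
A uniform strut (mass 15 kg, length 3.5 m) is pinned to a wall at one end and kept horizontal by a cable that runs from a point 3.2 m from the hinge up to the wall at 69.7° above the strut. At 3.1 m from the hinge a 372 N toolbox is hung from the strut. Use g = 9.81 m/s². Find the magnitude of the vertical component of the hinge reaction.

|H_y| ≈ 78.3 N

Take torques about the hinge: T sin 69.7° · 3.2 = 15×9.81×1.75 + 372×3.1 = 1410.7 N·m.
So T = 1410.7 / (0.9379 × 3.2) = 470.04 N.
ΣF_y = 0: H_y = (15×9.81 + 372) − T sin 69.7° = 519.15 − 440.85 = 78.302 N.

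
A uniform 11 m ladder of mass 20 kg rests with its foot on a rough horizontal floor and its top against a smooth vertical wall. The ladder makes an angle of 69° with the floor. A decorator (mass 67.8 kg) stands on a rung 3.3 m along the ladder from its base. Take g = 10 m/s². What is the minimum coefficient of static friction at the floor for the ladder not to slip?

μ_min ≈ 0.133

ΣF_y = 0: N_floor = 20×10 + 67.8×10 = 878 N.
Torques about the foot: N_wall · 11 sin 69° = 20×10×5.5 cos 69° + 67.8×10×3.3 cos 69° → N_wall = 116.46 N.
ΣF_x = 0: f_floor = N_wall = 116.46 N.
μ_min = f_floor / N_floor = 116.46 / 878 = 0.1326.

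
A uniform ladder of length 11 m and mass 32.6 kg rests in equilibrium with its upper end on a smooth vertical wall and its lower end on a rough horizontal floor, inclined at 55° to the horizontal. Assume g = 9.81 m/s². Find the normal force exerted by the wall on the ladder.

N_wall ≈ 112 N

Torques about the foot: N_wall · 11 sin 55° = 32.6×9.81×5.5 cos 55° → N_wall = 111.97 N.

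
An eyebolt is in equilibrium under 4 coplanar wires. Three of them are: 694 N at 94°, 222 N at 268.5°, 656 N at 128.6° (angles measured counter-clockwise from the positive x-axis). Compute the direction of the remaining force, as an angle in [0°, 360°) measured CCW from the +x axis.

Sum the known components: ΣF_x = -463.5 N, ΣF_y = 983.1 N.
For equilibrium the remaining force must supply (−ΣF_x, −ΣF_y) = (463.5, -983.1) N.
Magnitude = √((463.5)² + (-983.1)²) = 1087 N; direction = atan2(-983.1, 463.5) = 295.2°.

θ ≈ 295°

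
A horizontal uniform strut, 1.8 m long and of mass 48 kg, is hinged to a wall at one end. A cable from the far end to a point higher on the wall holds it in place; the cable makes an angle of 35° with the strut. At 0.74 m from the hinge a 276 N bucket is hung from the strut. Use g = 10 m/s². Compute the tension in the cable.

Take torques about the hinge: T sin 35° · 1.8 = 48×10×0.9 + 276×0.74 = 636.24 N·m.
So T = 636.24 / (0.5736 × 1.8) = 616.25 N.

T ≈ 616 N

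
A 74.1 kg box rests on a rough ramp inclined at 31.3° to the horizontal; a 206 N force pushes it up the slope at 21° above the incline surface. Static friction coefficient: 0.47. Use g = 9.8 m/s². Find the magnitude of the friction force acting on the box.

Axes along / perpendicular to the incline. W sin 31.3° = 377.3 N down-slope; W cos 31.3° = 620.5 N into the surface.
Perpendicular: N = W cos 31.3° − P sin 21° = 620.5 − 73.82 = 546.7 N.
Along incline: P cos 21° + f = W sin 31.3° (friction acts up-slope) → f = 377.3 − 192.3 = 184.9 N.
|f| = 184.9 N ≤ μN = 256.9 N, so the box is indeed static.

f ≈ 185 N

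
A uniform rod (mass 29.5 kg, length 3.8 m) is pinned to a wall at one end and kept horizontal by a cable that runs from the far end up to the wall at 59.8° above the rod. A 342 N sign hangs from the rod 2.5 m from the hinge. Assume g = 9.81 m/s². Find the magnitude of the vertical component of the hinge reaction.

|H_y| ≈ 262 N

Take torques about the hinge: T sin 59.8° · 3.8 = 29.5×9.81×1.9 + 342×2.5 = 1404.9 N·m.
So T = 1404.9 / (0.8643 × 3.8) = 427.75 N.
ΣF_y = 0: H_y = (29.5×9.81 + 342) − T sin 59.8° = 631.39 − 369.7 = 261.7 N.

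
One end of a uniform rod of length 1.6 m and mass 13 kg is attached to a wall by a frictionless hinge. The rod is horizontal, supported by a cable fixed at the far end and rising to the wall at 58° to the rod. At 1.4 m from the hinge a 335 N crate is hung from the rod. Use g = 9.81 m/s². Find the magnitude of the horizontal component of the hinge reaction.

H_x ≈ 223 N

Take torques about the hinge: T sin 58° · 1.6 = 13×9.81×0.8 + 335×1.4 = 571.02 N·m.
So T = 571.02 / (0.8480 × 1.6) = 420.84 N.
ΣF_x = 0: H_x = T cos 58° = 223.01 N.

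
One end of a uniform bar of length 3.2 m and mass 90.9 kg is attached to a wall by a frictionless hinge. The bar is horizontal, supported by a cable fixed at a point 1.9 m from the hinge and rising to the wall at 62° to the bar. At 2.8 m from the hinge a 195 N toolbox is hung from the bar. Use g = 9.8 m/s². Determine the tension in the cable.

Take torques about the hinge: T sin 62° · 1.9 = 90.9×9.8×1.6 + 195×2.8 = 1971.3 N·m.
So T = 1971.3 / (0.8829 × 1.9) = 1175.1 N.

T ≈ 1180 N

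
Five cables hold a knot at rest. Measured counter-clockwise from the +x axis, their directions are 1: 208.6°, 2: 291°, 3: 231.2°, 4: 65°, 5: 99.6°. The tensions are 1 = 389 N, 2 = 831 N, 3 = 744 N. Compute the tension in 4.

T_4 ≈ 1340 N

Resolve: ΣF_x = 389 cos 208.6° + 831 cos 291° + 744 cos 231.2° + T_4 cos 65° + T_5 cos 99.6° = 0.
        ΣF_y = 389 sin 208.6° + 831 sin 291° + 744 sin 231.2° + T_4 sin 65° + T_5 sin 99.6° = 0.
The known terms sum to (-509.9, -1542) N, so 0.4226 T_4 − 0.1668 T_5 = 509.9 and 0.9063 T_4 + 0.9860 T_5 = 1542.
Solving simultaneously: T_4 = 1338 N, T_5 = 333.7 N.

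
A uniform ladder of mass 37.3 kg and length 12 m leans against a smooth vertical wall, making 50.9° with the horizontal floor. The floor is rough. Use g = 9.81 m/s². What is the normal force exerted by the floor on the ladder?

N_floor ≈ 366 N

ΣF_y = 0: N_floor = 37.3×9.81 = 365.91 N.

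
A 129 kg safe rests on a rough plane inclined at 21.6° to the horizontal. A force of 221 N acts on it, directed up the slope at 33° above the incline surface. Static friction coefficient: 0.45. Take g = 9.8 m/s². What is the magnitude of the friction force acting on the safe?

Axes along / perpendicular to the incline. W sin 21.6° = 465.4 N down-slope; W cos 21.6° = 1175 N into the surface.
Perpendicular: N = W cos 21.6° − P sin 33° = 1175 − 120.4 = 1055 N.
Along incline: P cos 33° + f = W sin 21.6° (friction acts up-slope) → f = 465.4 − 185.3 = 280 N.
|f| = 280 N ≤ μN = 474.8 N, so the safe is indeed static.

f ≈ 280 N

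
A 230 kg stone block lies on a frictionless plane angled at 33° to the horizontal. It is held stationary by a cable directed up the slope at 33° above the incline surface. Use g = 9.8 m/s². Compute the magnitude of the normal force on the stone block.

N ≈ 1090 N

Take axes along and perpendicular to the incline. Weight components: W sin 33° = 1228 N down-slope, W cos 33° = 1890 N into the surface.
Along incline: T cos 33° = W sin 33° → T = 1464 N.
Perpendicular: N = W cos 33° − T sin 33° = 1093 N.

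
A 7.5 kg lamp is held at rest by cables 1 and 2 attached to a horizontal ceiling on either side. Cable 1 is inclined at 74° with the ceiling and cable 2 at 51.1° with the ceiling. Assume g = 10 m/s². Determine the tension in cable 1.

T_1 ≈ 57.6 N

Weight W = 7.5 × 10 = 75 N acts straight down.
Horizontal: T_1 cos 74° = T_2 cos 51.1°  →  T_2 = 0.4389 T_1.
Vertical: T_1 sin 74° + T_2 sin 51.1° = 75.
Substituting the horizontal relation into the vertical equation gives 1.303 T_1 = 75, so T_1 = 57.57 N.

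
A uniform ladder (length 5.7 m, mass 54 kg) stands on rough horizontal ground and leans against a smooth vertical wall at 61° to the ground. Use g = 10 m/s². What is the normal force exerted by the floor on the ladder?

ΣF_y = 0: N_floor = 54×10 = 540 N.

N_floor ≈ 540 N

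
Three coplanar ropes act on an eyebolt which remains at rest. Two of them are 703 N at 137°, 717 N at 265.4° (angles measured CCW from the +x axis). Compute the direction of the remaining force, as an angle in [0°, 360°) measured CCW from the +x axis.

Sum the known components: ΣF_x = -571.6 N, ΣF_y = -235.2 N.
For equilibrium the remaining force must supply (−ΣF_x, −ΣF_y) = (571.6, 235.2) N.
Magnitude = √((571.6)² + (235.2)²) = 618.2 N; direction = atan2(235.2, 571.6) = 22.4°.

θ ≈ 22.4°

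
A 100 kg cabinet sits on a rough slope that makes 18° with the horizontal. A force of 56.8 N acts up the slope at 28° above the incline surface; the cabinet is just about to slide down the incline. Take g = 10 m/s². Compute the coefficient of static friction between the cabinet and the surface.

μ ≈ 0.280

On the verge of sliding down the incline, friction is at its maximum μN and acts up the slope.
Perpendicular to incline: N = W cos 18° − P sin 28° = 951.1 − 26.67 = 924.4 N.
Along incline: P cos 28° + μN = W sin 18° → μ = (W sin 18° − P cos 28°) / N = 0.28.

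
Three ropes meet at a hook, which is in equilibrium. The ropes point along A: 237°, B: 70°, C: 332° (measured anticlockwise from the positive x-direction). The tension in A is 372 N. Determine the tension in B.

T_B ≈ 374 N

Resolve: ΣF_x = 372 cos 237° + T_B cos 70° + T_C cos 332° = 0.
        ΣF_y = 372 sin 237° + T_B sin 70° + T_C sin 332° = 0.
The known terms sum to (-202.6, -312) N, so 0.3420 T_B + 0.8829 T_C = 202.6 and 0.9397 T_B − 0.4695 T_C = 312.
Solving simultaneously: T_B = 374.2 N, T_C = 84.50 N.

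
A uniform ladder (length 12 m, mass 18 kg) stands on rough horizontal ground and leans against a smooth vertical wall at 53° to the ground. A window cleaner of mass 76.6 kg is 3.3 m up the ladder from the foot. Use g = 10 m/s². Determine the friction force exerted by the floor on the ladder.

f ≈ 227 N

Torques about the foot: N_wall · 12 sin 53° = 18×10×6 cos 53° + 76.6×10×3.3 cos 53° → N_wall = 226.56 N.
ΣF_x = 0: f_floor = N_wall = 226.56 N.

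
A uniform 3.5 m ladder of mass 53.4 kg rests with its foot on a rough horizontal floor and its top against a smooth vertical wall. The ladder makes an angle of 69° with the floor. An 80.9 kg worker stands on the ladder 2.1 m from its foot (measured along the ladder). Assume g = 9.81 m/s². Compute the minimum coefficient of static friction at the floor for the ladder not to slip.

μ_min ≈ 0.215

ΣF_y = 0: N_floor = 53.4×9.81 + 80.9×9.81 = 1317.5 N.
Torques about the foot: N_wall · 3.5 sin 69° = 53.4×9.81×1.75 cos 69° + 80.9×9.81×2.1 cos 69° → N_wall = 283.33 N.
ΣF_x = 0: f_floor = N_wall = 283.33 N.
μ_min = f_floor / N_floor = 283.33 / 1317.5 = 0.2151.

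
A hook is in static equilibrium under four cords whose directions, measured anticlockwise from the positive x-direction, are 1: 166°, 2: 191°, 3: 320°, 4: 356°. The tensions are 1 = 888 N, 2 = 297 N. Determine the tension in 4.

T_4 ≈ 1050 N

Resolve: ΣF_x = 888 cos 166° + 297 cos 191° + T_3 cos 320° + T_4 cos 356° = 0.
        ΣF_y = 888 sin 166° + 297 sin 191° + T_3 sin 320° + T_4 sin 356° = 0.
The known terms sum to (-1153, 158.2) N, so 0.7660 T_3 + 0.9976 T_4 = 1153 and -0.6428 T_3 − 0.0698 T_4 = -158.2.
Solving simultaneously: T_3 = 131.6 N, T_4 = 1055 N.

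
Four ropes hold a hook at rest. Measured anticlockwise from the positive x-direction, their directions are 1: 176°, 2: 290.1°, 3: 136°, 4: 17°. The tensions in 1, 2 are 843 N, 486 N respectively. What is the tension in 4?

T_4 ≈ 862 N

Resolve: ΣF_x = 843 cos 176° + 486 cos 290.1° + T_3 cos 136° + T_4 cos 17° = 0.
        ΣF_y = 843 sin 176° + 486 sin 290.1° + T_3 sin 136° + T_4 sin 17° = 0.
The known terms sum to (-673.9, -397.6) N, so -0.7193 T_3 + 0.9563 T_4 = 673.9 and 0.6947 T_3 + 0.2924 T_4 = 397.6.
Solving simultaneously: T_3 = 209.4 N, T_4 = 862.3 N.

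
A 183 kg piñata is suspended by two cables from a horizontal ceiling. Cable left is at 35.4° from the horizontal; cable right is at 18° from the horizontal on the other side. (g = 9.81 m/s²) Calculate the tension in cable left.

T_left ≈ 2130 N

Weight W = 183 × 9.81 = 1795 N acts straight down.
Horizontal: T_left cos 35.4° = T_right cos 18°  →  T_right = 0.8571 T_left.
Vertical: T_left sin 35.4° + T_right sin 18° = 1795.
Substituting the horizontal relation into the vertical equation gives 0.8441 T_left = 1795, so T_left = 2127 N.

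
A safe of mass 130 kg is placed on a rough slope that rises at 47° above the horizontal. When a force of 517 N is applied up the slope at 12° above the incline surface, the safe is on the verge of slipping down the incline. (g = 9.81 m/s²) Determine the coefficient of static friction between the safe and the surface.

On the verge of sliding down the incline, friction is at its maximum μN and acts up the slope.
Perpendicular to incline: N = W cos 47° − P sin 12° = 869.8 − 107.5 = 762.3 N.
Along incline: P cos 12° + μN = W sin 47° → μ = (W sin 47° − P cos 12°) / N = 0.5602.

μ ≈ 0.560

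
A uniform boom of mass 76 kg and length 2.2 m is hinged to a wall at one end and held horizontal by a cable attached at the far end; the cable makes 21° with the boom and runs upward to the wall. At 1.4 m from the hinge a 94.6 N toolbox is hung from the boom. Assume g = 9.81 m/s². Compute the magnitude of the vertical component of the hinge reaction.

|H_y| ≈ 407 N

Take torques about the hinge: T sin 21° · 2.2 = 76×9.81×1.1 + 94.6×1.4 = 952.56 N·m.
So T = 952.56 / (0.3584 × 2.2) = 1208.2 N.
ΣF_y = 0: H_y = (76×9.81 + 94.6) − T sin 21° = 840.16 − 432.98 = 407.18 N.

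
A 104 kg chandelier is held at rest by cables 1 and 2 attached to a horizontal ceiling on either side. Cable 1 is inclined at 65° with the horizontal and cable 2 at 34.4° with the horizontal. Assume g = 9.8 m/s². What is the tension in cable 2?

Weight W = 104 × 9.8 = 1019 N acts straight down.
Horizontal: T_1 cos 65° = T_2 cos 34.4°  →  T_1 = 1.952 T_2.
Vertical: T_1 sin 65° + T_2 sin 34.4° = 1019.
Substituting the horizontal relation into the vertical equation gives 2.334 T_2 = 1019, so T_2 = 436.6 N.

T_2 ≈ 437 N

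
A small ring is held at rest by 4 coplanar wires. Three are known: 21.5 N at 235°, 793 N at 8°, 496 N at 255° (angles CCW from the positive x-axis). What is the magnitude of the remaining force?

F ≈ 751 N

Sum the known components: ΣF_x = 644.6 N, ΣF_y = -386.3 N.
For equilibrium the remaining force must supply (−ΣF_x, −ΣF_y) = (-644.6, 386.3) N.
Magnitude = √((-644.6)² + (386.3)²) = 751.5 N; direction = atan2(386.3, -644.6) = 149.1°.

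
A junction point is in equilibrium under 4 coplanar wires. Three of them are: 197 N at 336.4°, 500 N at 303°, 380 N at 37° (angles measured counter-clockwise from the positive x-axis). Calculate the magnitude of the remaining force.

Sum the known components: ΣF_x = 756.3 N, ΣF_y = -269.5 N.
For equilibrium the remaining force must supply (−ΣF_x, −ΣF_y) = (-756.3, 269.5) N.
Magnitude = √((-756.3)² + (269.5)²) = 802.9 N; direction = atan2(269.5, -756.3) = 160.4°.

F ≈ 803 N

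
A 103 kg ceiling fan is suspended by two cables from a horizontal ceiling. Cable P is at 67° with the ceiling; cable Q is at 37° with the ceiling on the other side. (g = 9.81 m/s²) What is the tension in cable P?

T_P ≈ 832 N

Weight W = 103 × 9.81 = 1010 N acts straight down.
Horizontal: T_P cos 67° = T_Q cos 37°  →  T_Q = 0.4892 T_P.
Vertical: T_P sin 67° + T_Q sin 37° = 1010.
Substituting the horizontal relation into the vertical equation gives 1.215 T_P = 1010, so T_P = 831.7 N.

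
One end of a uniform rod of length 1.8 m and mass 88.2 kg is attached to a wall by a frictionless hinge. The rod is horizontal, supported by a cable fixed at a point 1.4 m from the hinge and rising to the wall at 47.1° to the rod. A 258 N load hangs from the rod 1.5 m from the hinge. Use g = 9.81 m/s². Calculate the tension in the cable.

T ≈ 1140 N

Take torques about the hinge: T sin 47.1° · 1.4 = 88.2×9.81×0.9 + 258×1.5 = 1165.7 N·m.
So T = 1165.7 / (0.7325 × 1.4) = 1136.7 N.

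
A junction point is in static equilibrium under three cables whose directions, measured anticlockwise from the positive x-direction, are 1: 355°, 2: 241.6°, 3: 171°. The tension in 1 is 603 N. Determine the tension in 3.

Resolve: ΣF_x = 603 cos 355° + T_2 cos 241.6° + T_3 cos 171° = 0.
        ΣF_y = 603 sin 355° + T_2 sin 241.6° + T_3 sin 171° = 0.
The known terms sum to (600.7, -52.55) N, so -0.4756 T_2 − 0.9877 T_3 = -600.7 and -0.8796 T_2 + 0.1564 T_3 = 52.55.
Solving simultaneously: T_2 = 44.60 N, T_3 = 586.7 N.

T_3 ≈ 587 N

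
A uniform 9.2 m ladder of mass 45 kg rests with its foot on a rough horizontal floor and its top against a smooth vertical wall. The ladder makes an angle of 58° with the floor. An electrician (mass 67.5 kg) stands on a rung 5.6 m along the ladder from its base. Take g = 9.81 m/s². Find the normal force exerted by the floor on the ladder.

ΣF_y = 0: N_floor = 45×9.81 + 67.5×9.81 = 1103.6 N.

N_floor ≈ 1100 N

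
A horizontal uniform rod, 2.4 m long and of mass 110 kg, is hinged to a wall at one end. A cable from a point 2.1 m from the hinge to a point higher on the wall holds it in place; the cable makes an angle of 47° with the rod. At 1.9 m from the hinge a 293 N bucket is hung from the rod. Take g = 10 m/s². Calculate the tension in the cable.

T ≈ 1220 N

Take torques about the hinge: T sin 47° · 2.1 = 110×10×1.2 + 293×1.9 = 1876.7 N·m.
So T = 1876.7 / (0.7314 × 2.1) = 1221.9 N.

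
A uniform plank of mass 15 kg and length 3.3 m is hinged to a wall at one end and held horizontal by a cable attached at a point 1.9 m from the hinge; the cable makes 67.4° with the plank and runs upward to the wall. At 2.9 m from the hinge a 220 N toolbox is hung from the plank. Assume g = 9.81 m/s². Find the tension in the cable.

Take torques about the hinge: T sin 67.4° · 1.9 = 15×9.81×1.65 + 220×2.9 = 880.8 N·m.
So T = 880.8 / (0.9232 × 1.9) = 502.14 N.

T ≈ 502 N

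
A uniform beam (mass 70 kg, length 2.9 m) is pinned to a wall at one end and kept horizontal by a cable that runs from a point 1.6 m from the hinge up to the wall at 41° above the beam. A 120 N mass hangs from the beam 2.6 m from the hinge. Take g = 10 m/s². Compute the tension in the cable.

T ≈ 1260 N

Take torques about the hinge: T sin 41° · 1.6 = 70×10×1.45 + 120×2.6 = 1327 N·m.
So T = 1327 / (0.6561 × 1.6) = 1264.2 N.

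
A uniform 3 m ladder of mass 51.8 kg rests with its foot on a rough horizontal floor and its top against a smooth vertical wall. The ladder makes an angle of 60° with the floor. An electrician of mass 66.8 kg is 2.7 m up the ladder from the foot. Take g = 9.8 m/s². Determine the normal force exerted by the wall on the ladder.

N_wall ≈ 487 N

Torques about the foot: N_wall · 3 sin 60° = 51.8×9.8×1.5 cos 60° + 66.8×9.8×2.7 cos 60° → N_wall = 486.7 N.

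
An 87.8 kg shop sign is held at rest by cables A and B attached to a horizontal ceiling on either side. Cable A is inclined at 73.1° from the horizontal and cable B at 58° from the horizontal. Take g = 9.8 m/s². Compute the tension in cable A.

Weight W = 87.8 × 9.8 = 860.4 N acts straight down.
Horizontal: T_A cos 73.1° = T_B cos 58°  →  T_B = 0.5486 T_A.
Vertical: T_A sin 73.1° + T_B sin 58° = 860.4.
Substituting the horizontal relation into the vertical equation gives 1.422 T_A = 860.4, so T_A = 605.1 N.

T_A ≈ 605 N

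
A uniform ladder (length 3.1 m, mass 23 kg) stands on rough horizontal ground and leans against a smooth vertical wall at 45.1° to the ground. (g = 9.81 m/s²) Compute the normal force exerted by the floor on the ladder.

N_floor ≈ 226 N

ΣF_y = 0: N_floor = 23×9.81 = 225.63 N.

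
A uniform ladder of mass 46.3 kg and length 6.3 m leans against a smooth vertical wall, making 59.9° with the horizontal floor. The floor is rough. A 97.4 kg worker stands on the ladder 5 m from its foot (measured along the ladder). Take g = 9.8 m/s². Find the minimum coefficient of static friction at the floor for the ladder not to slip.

μ_min ≈ 0.405

ΣF_y = 0: N_floor = 46.3×9.8 + 97.4×9.8 = 1408.3 N.
Torques about the foot: N_wall · 6.3 sin 59.9° = 46.3×9.8×3.15 cos 59.9° + 97.4×9.8×5 cos 59.9° → N_wall = 570.65 N.
ΣF_x = 0: f_floor = N_wall = 570.65 N.
μ_min = f_floor / N_floor = 570.65 / 1408.3 = 0.4052.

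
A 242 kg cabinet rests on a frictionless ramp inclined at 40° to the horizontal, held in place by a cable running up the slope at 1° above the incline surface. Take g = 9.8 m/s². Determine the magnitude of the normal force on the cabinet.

N ≈ 1790 N

Take axes along and perpendicular to the incline. Weight components: W sin 40° = 1524 N down-slope, W cos 40° = 1817 N into the surface.
Along incline: T cos 1° = W sin 40° → T = 1525 N.
Perpendicular: N = W cos 40° − T sin 1° = 1790 N.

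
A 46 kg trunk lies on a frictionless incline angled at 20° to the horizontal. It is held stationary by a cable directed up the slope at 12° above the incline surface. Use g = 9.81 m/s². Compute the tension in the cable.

T ≈ 158 N

Take axes along and perpendicular to the incline. Weight components: W sin 20° = 154.3 N down-slope, W cos 20° = 424 N into the surface.
Along incline: T cos 12° = W sin 20° → T = 157.8 N.
Perpendicular: N = W cos 20° − T sin 12° = 391.2 N.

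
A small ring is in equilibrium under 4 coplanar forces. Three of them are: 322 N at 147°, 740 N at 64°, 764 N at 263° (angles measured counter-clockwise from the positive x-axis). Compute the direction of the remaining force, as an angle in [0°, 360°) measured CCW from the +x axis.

θ ≈ 295°

Sum the known components: ΣF_x = -38.77 N, ΣF_y = 82.18 N.
For equilibrium the remaining force must supply (−ΣF_x, −ΣF_y) = (38.77, -82.18) N.
Magnitude = √((38.77)² + (-82.18)²) = 90.86 N; direction = atan2(-82.18, 38.77) = 295.3°.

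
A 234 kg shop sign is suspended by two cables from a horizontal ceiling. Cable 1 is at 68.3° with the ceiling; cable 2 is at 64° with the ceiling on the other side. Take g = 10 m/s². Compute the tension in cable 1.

Weight W = 234 × 10 = 2340 N acts straight down.
Horizontal: T_1 cos 68.3° = T_2 cos 64°  →  T_2 = 0.8435 T_1.
Vertical: T_1 sin 68.3° + T_2 sin 64° = 2340.
Substituting the horizontal relation into the vertical equation gives 1.687 T_1 = 2340, so T_1 = 1387 N.

T_1 ≈ 1390 N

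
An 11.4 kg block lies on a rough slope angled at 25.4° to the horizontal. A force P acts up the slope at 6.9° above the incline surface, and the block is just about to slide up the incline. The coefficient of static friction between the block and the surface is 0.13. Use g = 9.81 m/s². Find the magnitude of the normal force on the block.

N ≈ 93.7 N

On the verge of sliding up the incline, friction equals μN and acts down the slope.
Perpendicular: N + P sin 6.9° = W cos 25.4° = 101 N.
Along incline: P cos 6.9° = W sin 25.4° + μN  with W sin 25.4° = 47.97 N.
Solving the pair for P and N: P = 60.6 N, N = 93.74 N (and f = μN = 12.19 N).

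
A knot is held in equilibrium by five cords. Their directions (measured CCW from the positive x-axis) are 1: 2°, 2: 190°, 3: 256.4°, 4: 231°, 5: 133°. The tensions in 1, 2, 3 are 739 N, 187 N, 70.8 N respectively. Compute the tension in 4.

T_4 ≈ 345 N

Resolve: ΣF_x = 739 cos 2° + 187 cos 190° + 70.8 cos 256.4° + T_4 cos 231° + T_5 cos 133° = 0.
        ΣF_y = 739 sin 2° + 187 sin 190° + 70.8 sin 256.4° + T_4 sin 231° + T_5 sin 133° = 0.
The known terms sum to (537.7, -75.5) N, so -0.6293 T_4 − 0.6820 T_5 = -537.7 and -0.7771 T_4 + 0.7314 T_5 = 75.5.
Solving simultaneously: T_4 = 345.2 N, T_5 = 470 N.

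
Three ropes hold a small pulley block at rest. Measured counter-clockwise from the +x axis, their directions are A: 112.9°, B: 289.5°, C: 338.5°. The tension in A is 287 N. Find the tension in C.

Resolve: ΣF_x = 287 cos 112.9° + T_B cos 289.5° + T_C cos 338.5° = 0.
        ΣF_y = 287 sin 112.9° + T_B sin 289.5° + T_C sin 338.5° = 0.
The known terms sum to (-111.7, 264.4) N, so 0.3338 T_B + 0.9304 T_C = 111.7 and -0.9426 T_B − 0.3665 T_C = -264.4.
Solving simultaneously: T_B = 271.7 N, T_C = 22.55 N.

T_C ≈ 22.6 N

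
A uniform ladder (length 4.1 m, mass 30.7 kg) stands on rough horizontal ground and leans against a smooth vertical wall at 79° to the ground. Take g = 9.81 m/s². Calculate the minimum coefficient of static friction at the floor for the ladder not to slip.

ΣF_y = 0: N_floor = 30.7×9.81 = 301.17 N.
Torques about the foot: N_wall · 4.1 sin 79° = 30.7×9.81×2.05 cos 79° → N_wall = 29.27 N.
ΣF_x = 0: f_floor = N_wall = 29.27 N.
μ_min = f_floor / N_floor = 29.27 / 301.17 = 0.09719.

μ_min ≈ 0.0972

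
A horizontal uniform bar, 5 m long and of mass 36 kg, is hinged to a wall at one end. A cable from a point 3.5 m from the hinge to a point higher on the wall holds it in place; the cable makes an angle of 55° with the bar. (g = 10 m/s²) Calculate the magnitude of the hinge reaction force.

Take torques about the hinge: T sin 55° · 3.5 = 36×10×2.5 = 900 N·m.
So T = 900 / (0.8192 × 3.5) = 313.91 N.
ΣF_x = 0: H_x = T cos 55° = 180.05 N.
ΣF_y = 0: H_y = (36×10) − T sin 55° = 360 − 257.14 = 102.86 N.
|H| = √(H_x² + H_y²) = √((180.05)² + (102.86)²) = 207.36 N.

|H| ≈ 207 N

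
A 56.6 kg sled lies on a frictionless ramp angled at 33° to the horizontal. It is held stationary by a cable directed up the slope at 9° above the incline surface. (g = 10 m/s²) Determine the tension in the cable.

T ≈ 312 N

Take axes along and perpendicular to the incline. Weight components: W sin 33° = 308.3 N down-slope, W cos 33° = 474.7 N into the surface.
Along incline: T cos 9° = W sin 33° → T = 312.1 N.
Perpendicular: N = W cos 33° − T sin 9° = 425.9 N.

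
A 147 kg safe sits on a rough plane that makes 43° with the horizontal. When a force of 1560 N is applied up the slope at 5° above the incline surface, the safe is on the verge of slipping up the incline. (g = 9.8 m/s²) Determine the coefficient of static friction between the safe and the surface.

On the verge of sliding up the incline, friction is at its maximum μN and acts down the slope.
Perpendicular to incline: N = W cos 43° − P sin 5° = 1054 − 136 = 917.6 N.
Along incline: P cos 5° − μN = W sin 43° → μ = −(W sin 43° − P cos 5°) / N = 0.6229.

μ ≈ 0.623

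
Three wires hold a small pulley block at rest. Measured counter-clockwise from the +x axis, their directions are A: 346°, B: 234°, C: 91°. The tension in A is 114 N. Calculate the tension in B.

T_B ≈ 183 N

Resolve: ΣF_x = 114 cos 346° + T_B cos 234° + T_C cos 91° = 0.
        ΣF_y = 114 sin 346° + T_B sin 234° + T_C sin 91° = 0.
The known terms sum to (110.6, -27.58) N, so -0.5878 T_B − 0.0175 T_C = -110.6 and -0.8090 T_B + 0.9998 T_C = 27.58.
Solving simultaneously: T_B = 183 N, T_C = 175.6 N.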